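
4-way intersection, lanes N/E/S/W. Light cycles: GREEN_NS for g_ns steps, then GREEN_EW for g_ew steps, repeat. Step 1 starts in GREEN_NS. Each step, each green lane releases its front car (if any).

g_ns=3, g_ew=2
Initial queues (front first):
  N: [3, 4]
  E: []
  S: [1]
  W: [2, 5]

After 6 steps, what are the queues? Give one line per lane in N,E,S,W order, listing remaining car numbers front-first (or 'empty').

Step 1 [NS]: N:car3-GO,E:wait,S:car1-GO,W:wait | queues: N=1 E=0 S=0 W=2
Step 2 [NS]: N:car4-GO,E:wait,S:empty,W:wait | queues: N=0 E=0 S=0 W=2
Step 3 [NS]: N:empty,E:wait,S:empty,W:wait | queues: N=0 E=0 S=0 W=2
Step 4 [EW]: N:wait,E:empty,S:wait,W:car2-GO | queues: N=0 E=0 S=0 W=1
Step 5 [EW]: N:wait,E:empty,S:wait,W:car5-GO | queues: N=0 E=0 S=0 W=0

N: empty
E: empty
S: empty
W: empty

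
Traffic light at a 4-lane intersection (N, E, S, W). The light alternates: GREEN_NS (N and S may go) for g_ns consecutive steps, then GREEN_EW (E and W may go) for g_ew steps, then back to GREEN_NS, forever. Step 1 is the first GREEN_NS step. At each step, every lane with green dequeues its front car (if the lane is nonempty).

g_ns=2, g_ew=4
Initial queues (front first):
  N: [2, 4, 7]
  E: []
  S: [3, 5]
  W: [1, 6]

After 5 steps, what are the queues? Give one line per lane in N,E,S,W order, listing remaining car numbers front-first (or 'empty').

Step 1 [NS]: N:car2-GO,E:wait,S:car3-GO,W:wait | queues: N=2 E=0 S=1 W=2
Step 2 [NS]: N:car4-GO,E:wait,S:car5-GO,W:wait | queues: N=1 E=0 S=0 W=2
Step 3 [EW]: N:wait,E:empty,S:wait,W:car1-GO | queues: N=1 E=0 S=0 W=1
Step 4 [EW]: N:wait,E:empty,S:wait,W:car6-GO | queues: N=1 E=0 S=0 W=0
Step 5 [EW]: N:wait,E:empty,S:wait,W:empty | queues: N=1 E=0 S=0 W=0

N: 7
E: empty
S: empty
W: empty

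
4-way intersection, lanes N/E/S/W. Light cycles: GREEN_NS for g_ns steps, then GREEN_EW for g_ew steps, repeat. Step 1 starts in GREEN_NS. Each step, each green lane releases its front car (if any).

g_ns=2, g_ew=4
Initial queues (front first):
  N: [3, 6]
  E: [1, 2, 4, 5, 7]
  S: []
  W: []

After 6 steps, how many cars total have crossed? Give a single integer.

Answer: 6

Derivation:
Step 1 [NS]: N:car3-GO,E:wait,S:empty,W:wait | queues: N=1 E=5 S=0 W=0
Step 2 [NS]: N:car6-GO,E:wait,S:empty,W:wait | queues: N=0 E=5 S=0 W=0
Step 3 [EW]: N:wait,E:car1-GO,S:wait,W:empty | queues: N=0 E=4 S=0 W=0
Step 4 [EW]: N:wait,E:car2-GO,S:wait,W:empty | queues: N=0 E=3 S=0 W=0
Step 5 [EW]: N:wait,E:car4-GO,S:wait,W:empty | queues: N=0 E=2 S=0 W=0
Step 6 [EW]: N:wait,E:car5-GO,S:wait,W:empty | queues: N=0 E=1 S=0 W=0
Cars crossed by step 6: 6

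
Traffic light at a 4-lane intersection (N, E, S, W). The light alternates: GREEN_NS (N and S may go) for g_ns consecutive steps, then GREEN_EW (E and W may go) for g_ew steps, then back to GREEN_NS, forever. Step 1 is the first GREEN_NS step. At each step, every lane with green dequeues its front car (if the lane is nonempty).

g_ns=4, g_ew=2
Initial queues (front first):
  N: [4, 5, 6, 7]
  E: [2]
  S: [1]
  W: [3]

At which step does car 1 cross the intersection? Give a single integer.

Step 1 [NS]: N:car4-GO,E:wait,S:car1-GO,W:wait | queues: N=3 E=1 S=0 W=1
Step 2 [NS]: N:car5-GO,E:wait,S:empty,W:wait | queues: N=2 E=1 S=0 W=1
Step 3 [NS]: N:car6-GO,E:wait,S:empty,W:wait | queues: N=1 E=1 S=0 W=1
Step 4 [NS]: N:car7-GO,E:wait,S:empty,W:wait | queues: N=0 E=1 S=0 W=1
Step 5 [EW]: N:wait,E:car2-GO,S:wait,W:car3-GO | queues: N=0 E=0 S=0 W=0
Car 1 crosses at step 1

1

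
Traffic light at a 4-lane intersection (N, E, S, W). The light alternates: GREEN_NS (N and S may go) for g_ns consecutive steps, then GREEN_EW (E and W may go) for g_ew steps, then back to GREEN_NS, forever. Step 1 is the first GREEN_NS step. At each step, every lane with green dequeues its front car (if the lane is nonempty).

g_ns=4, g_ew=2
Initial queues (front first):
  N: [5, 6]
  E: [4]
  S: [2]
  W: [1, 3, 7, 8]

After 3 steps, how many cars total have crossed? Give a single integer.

Step 1 [NS]: N:car5-GO,E:wait,S:car2-GO,W:wait | queues: N=1 E=1 S=0 W=4
Step 2 [NS]: N:car6-GO,E:wait,S:empty,W:wait | queues: N=0 E=1 S=0 W=4
Step 3 [NS]: N:empty,E:wait,S:empty,W:wait | queues: N=0 E=1 S=0 W=4
Cars crossed by step 3: 3

Answer: 3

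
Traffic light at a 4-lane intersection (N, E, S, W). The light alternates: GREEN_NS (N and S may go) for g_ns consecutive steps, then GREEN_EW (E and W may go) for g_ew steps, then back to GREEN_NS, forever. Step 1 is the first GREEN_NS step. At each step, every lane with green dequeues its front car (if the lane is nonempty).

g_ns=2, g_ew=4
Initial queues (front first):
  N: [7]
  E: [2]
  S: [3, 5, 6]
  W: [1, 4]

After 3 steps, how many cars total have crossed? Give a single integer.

Step 1 [NS]: N:car7-GO,E:wait,S:car3-GO,W:wait | queues: N=0 E=1 S=2 W=2
Step 2 [NS]: N:empty,E:wait,S:car5-GO,W:wait | queues: N=0 E=1 S=1 W=2
Step 3 [EW]: N:wait,E:car2-GO,S:wait,W:car1-GO | queues: N=0 E=0 S=1 W=1
Cars crossed by step 3: 5

Answer: 5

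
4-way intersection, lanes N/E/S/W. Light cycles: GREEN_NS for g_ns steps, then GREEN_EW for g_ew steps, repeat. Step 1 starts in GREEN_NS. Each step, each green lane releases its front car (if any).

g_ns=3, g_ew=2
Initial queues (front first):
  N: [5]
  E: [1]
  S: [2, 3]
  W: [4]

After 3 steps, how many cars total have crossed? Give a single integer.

Answer: 3

Derivation:
Step 1 [NS]: N:car5-GO,E:wait,S:car2-GO,W:wait | queues: N=0 E=1 S=1 W=1
Step 2 [NS]: N:empty,E:wait,S:car3-GO,W:wait | queues: N=0 E=1 S=0 W=1
Step 3 [NS]: N:empty,E:wait,S:empty,W:wait | queues: N=0 E=1 S=0 W=1
Cars crossed by step 3: 3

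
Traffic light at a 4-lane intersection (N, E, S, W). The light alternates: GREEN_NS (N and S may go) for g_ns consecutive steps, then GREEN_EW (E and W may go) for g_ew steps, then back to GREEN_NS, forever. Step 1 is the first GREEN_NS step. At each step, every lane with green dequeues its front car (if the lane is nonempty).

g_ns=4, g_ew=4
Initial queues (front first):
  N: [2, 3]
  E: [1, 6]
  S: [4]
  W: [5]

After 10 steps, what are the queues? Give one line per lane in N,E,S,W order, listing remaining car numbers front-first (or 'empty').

Step 1 [NS]: N:car2-GO,E:wait,S:car4-GO,W:wait | queues: N=1 E=2 S=0 W=1
Step 2 [NS]: N:car3-GO,E:wait,S:empty,W:wait | queues: N=0 E=2 S=0 W=1
Step 3 [NS]: N:empty,E:wait,S:empty,W:wait | queues: N=0 E=2 S=0 W=1
Step 4 [NS]: N:empty,E:wait,S:empty,W:wait | queues: N=0 E=2 S=0 W=1
Step 5 [EW]: N:wait,E:car1-GO,S:wait,W:car5-GO | queues: N=0 E=1 S=0 W=0
Step 6 [EW]: N:wait,E:car6-GO,S:wait,W:empty | queues: N=0 E=0 S=0 W=0

N: empty
E: empty
S: empty
W: empty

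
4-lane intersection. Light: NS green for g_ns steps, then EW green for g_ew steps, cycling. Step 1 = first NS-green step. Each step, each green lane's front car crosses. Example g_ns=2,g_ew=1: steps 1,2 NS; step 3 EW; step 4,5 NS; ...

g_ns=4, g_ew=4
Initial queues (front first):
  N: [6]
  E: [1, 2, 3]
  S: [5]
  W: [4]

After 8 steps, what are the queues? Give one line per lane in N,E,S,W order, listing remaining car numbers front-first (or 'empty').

Step 1 [NS]: N:car6-GO,E:wait,S:car5-GO,W:wait | queues: N=0 E=3 S=0 W=1
Step 2 [NS]: N:empty,E:wait,S:empty,W:wait | queues: N=0 E=3 S=0 W=1
Step 3 [NS]: N:empty,E:wait,S:empty,W:wait | queues: N=0 E=3 S=0 W=1
Step 4 [NS]: N:empty,E:wait,S:empty,W:wait | queues: N=0 E=3 S=0 W=1
Step 5 [EW]: N:wait,E:car1-GO,S:wait,W:car4-GO | queues: N=0 E=2 S=0 W=0
Step 6 [EW]: N:wait,E:car2-GO,S:wait,W:empty | queues: N=0 E=1 S=0 W=0
Step 7 [EW]: N:wait,E:car3-GO,S:wait,W:empty | queues: N=0 E=0 S=0 W=0

N: empty
E: empty
S: empty
W: empty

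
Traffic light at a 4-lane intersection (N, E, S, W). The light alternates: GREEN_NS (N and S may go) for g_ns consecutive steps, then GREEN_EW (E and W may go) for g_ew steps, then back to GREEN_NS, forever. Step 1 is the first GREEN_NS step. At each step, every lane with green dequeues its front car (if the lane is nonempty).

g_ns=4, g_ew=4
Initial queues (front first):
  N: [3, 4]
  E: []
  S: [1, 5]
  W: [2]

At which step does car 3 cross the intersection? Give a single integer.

Step 1 [NS]: N:car3-GO,E:wait,S:car1-GO,W:wait | queues: N=1 E=0 S=1 W=1
Step 2 [NS]: N:car4-GO,E:wait,S:car5-GO,W:wait | queues: N=0 E=0 S=0 W=1
Step 3 [NS]: N:empty,E:wait,S:empty,W:wait | queues: N=0 E=0 S=0 W=1
Step 4 [NS]: N:empty,E:wait,S:empty,W:wait | queues: N=0 E=0 S=0 W=1
Step 5 [EW]: N:wait,E:empty,S:wait,W:car2-GO | queues: N=0 E=0 S=0 W=0
Car 3 crosses at step 1

1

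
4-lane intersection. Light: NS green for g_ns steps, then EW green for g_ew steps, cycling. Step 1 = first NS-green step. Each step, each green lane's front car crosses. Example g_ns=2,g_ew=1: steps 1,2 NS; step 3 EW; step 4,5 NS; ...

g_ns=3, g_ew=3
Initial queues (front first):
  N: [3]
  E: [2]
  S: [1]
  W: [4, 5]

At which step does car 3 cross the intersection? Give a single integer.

Step 1 [NS]: N:car3-GO,E:wait,S:car1-GO,W:wait | queues: N=0 E=1 S=0 W=2
Step 2 [NS]: N:empty,E:wait,S:empty,W:wait | queues: N=0 E=1 S=0 W=2
Step 3 [NS]: N:empty,E:wait,S:empty,W:wait | queues: N=0 E=1 S=0 W=2
Step 4 [EW]: N:wait,E:car2-GO,S:wait,W:car4-GO | queues: N=0 E=0 S=0 W=1
Step 5 [EW]: N:wait,E:empty,S:wait,W:car5-GO | queues: N=0 E=0 S=0 W=0
Car 3 crosses at step 1

1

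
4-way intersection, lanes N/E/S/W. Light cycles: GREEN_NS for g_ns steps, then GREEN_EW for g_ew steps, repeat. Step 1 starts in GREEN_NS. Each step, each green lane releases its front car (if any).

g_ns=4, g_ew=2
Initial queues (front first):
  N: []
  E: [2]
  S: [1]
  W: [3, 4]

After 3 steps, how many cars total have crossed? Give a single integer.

Step 1 [NS]: N:empty,E:wait,S:car1-GO,W:wait | queues: N=0 E=1 S=0 W=2
Step 2 [NS]: N:empty,E:wait,S:empty,W:wait | queues: N=0 E=1 S=0 W=2
Step 3 [NS]: N:empty,E:wait,S:empty,W:wait | queues: N=0 E=1 S=0 W=2
Cars crossed by step 3: 1

Answer: 1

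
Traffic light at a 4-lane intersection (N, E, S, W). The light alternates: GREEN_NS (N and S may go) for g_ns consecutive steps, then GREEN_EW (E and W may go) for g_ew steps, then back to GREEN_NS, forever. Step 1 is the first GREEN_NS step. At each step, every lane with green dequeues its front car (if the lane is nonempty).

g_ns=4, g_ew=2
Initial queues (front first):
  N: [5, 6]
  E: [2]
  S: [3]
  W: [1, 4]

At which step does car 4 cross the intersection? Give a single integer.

Step 1 [NS]: N:car5-GO,E:wait,S:car3-GO,W:wait | queues: N=1 E=1 S=0 W=2
Step 2 [NS]: N:car6-GO,E:wait,S:empty,W:wait | queues: N=0 E=1 S=0 W=2
Step 3 [NS]: N:empty,E:wait,S:empty,W:wait | queues: N=0 E=1 S=0 W=2
Step 4 [NS]: N:empty,E:wait,S:empty,W:wait | queues: N=0 E=1 S=0 W=2
Step 5 [EW]: N:wait,E:car2-GO,S:wait,W:car1-GO | queues: N=0 E=0 S=0 W=1
Step 6 [EW]: N:wait,E:empty,S:wait,W:car4-GO | queues: N=0 E=0 S=0 W=0
Car 4 crosses at step 6

6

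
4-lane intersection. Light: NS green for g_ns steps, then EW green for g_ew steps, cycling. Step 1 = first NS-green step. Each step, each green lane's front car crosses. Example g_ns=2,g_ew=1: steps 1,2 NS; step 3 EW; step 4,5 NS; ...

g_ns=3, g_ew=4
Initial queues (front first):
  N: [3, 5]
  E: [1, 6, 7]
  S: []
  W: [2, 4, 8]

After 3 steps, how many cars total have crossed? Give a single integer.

Answer: 2

Derivation:
Step 1 [NS]: N:car3-GO,E:wait,S:empty,W:wait | queues: N=1 E=3 S=0 W=3
Step 2 [NS]: N:car5-GO,E:wait,S:empty,W:wait | queues: N=0 E=3 S=0 W=3
Step 3 [NS]: N:empty,E:wait,S:empty,W:wait | queues: N=0 E=3 S=0 W=3
Cars crossed by step 3: 2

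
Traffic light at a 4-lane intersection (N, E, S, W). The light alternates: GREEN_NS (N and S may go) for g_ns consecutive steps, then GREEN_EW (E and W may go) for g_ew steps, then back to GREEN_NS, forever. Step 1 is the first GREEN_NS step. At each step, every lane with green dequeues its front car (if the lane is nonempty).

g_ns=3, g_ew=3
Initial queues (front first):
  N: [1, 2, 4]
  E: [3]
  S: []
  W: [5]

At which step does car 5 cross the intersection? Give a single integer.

Step 1 [NS]: N:car1-GO,E:wait,S:empty,W:wait | queues: N=2 E=1 S=0 W=1
Step 2 [NS]: N:car2-GO,E:wait,S:empty,W:wait | queues: N=1 E=1 S=0 W=1
Step 3 [NS]: N:car4-GO,E:wait,S:empty,W:wait | queues: N=0 E=1 S=0 W=1
Step 4 [EW]: N:wait,E:car3-GO,S:wait,W:car5-GO | queues: N=0 E=0 S=0 W=0
Car 5 crosses at step 4

4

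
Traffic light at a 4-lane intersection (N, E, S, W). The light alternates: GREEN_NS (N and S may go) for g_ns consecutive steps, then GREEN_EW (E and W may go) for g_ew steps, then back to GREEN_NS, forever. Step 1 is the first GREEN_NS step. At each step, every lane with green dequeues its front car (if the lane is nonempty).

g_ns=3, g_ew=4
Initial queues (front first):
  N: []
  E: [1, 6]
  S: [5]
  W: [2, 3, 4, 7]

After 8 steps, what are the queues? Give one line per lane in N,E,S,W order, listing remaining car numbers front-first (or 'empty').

Step 1 [NS]: N:empty,E:wait,S:car5-GO,W:wait | queues: N=0 E=2 S=0 W=4
Step 2 [NS]: N:empty,E:wait,S:empty,W:wait | queues: N=0 E=2 S=0 W=4
Step 3 [NS]: N:empty,E:wait,S:empty,W:wait | queues: N=0 E=2 S=0 W=4
Step 4 [EW]: N:wait,E:car1-GO,S:wait,W:car2-GO | queues: N=0 E=1 S=0 W=3
Step 5 [EW]: N:wait,E:car6-GO,S:wait,W:car3-GO | queues: N=0 E=0 S=0 W=2
Step 6 [EW]: N:wait,E:empty,S:wait,W:car4-GO | queues: N=0 E=0 S=0 W=1
Step 7 [EW]: N:wait,E:empty,S:wait,W:car7-GO | queues: N=0 E=0 S=0 W=0

N: empty
E: empty
S: empty
W: empty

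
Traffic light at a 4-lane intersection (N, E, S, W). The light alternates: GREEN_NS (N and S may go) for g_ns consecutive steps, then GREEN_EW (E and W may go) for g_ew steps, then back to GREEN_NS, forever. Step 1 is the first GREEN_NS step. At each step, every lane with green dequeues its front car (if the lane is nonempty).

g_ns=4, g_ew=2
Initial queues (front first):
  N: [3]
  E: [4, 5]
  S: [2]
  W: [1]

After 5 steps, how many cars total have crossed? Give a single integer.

Answer: 4

Derivation:
Step 1 [NS]: N:car3-GO,E:wait,S:car2-GO,W:wait | queues: N=0 E=2 S=0 W=1
Step 2 [NS]: N:empty,E:wait,S:empty,W:wait | queues: N=0 E=2 S=0 W=1
Step 3 [NS]: N:empty,E:wait,S:empty,W:wait | queues: N=0 E=2 S=0 W=1
Step 4 [NS]: N:empty,E:wait,S:empty,W:wait | queues: N=0 E=2 S=0 W=1
Step 5 [EW]: N:wait,E:car4-GO,S:wait,W:car1-GO | queues: N=0 E=1 S=0 W=0
Cars crossed by step 5: 4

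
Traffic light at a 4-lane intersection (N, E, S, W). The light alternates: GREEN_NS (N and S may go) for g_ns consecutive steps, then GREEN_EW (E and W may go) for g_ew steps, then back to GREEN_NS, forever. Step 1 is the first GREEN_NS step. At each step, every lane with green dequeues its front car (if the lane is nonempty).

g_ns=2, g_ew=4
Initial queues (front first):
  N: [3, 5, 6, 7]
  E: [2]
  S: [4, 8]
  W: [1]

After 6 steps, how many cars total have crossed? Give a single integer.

Step 1 [NS]: N:car3-GO,E:wait,S:car4-GO,W:wait | queues: N=3 E=1 S=1 W=1
Step 2 [NS]: N:car5-GO,E:wait,S:car8-GO,W:wait | queues: N=2 E=1 S=0 W=1
Step 3 [EW]: N:wait,E:car2-GO,S:wait,W:car1-GO | queues: N=2 E=0 S=0 W=0
Step 4 [EW]: N:wait,E:empty,S:wait,W:empty | queues: N=2 E=0 S=0 W=0
Step 5 [EW]: N:wait,E:empty,S:wait,W:empty | queues: N=2 E=0 S=0 W=0
Step 6 [EW]: N:wait,E:empty,S:wait,W:empty | queues: N=2 E=0 S=0 W=0
Cars crossed by step 6: 6

Answer: 6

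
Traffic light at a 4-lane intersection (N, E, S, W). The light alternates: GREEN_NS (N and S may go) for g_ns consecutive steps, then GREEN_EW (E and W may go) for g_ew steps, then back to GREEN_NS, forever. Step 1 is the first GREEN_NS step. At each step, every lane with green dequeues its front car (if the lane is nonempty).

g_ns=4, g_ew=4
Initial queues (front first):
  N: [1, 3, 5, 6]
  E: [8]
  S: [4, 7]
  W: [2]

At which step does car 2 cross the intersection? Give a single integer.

Step 1 [NS]: N:car1-GO,E:wait,S:car4-GO,W:wait | queues: N=3 E=1 S=1 W=1
Step 2 [NS]: N:car3-GO,E:wait,S:car7-GO,W:wait | queues: N=2 E=1 S=0 W=1
Step 3 [NS]: N:car5-GO,E:wait,S:empty,W:wait | queues: N=1 E=1 S=0 W=1
Step 4 [NS]: N:car6-GO,E:wait,S:empty,W:wait | queues: N=0 E=1 S=0 W=1
Step 5 [EW]: N:wait,E:car8-GO,S:wait,W:car2-GO | queues: N=0 E=0 S=0 W=0
Car 2 crosses at step 5

5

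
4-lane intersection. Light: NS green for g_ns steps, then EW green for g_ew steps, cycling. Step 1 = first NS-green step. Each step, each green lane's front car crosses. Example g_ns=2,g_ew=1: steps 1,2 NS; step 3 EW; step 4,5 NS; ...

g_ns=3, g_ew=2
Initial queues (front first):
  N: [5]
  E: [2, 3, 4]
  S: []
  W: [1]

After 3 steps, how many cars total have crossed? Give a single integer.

Step 1 [NS]: N:car5-GO,E:wait,S:empty,W:wait | queues: N=0 E=3 S=0 W=1
Step 2 [NS]: N:empty,E:wait,S:empty,W:wait | queues: N=0 E=3 S=0 W=1
Step 3 [NS]: N:empty,E:wait,S:empty,W:wait | queues: N=0 E=3 S=0 W=1
Cars crossed by step 3: 1

Answer: 1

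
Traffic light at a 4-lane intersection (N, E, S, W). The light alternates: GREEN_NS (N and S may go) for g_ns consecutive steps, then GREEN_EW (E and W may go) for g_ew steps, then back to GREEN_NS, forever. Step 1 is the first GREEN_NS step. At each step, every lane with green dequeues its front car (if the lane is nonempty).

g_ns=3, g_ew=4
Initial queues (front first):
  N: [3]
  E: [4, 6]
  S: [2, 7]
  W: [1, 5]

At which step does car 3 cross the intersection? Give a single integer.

Step 1 [NS]: N:car3-GO,E:wait,S:car2-GO,W:wait | queues: N=0 E=2 S=1 W=2
Step 2 [NS]: N:empty,E:wait,S:car7-GO,W:wait | queues: N=0 E=2 S=0 W=2
Step 3 [NS]: N:empty,E:wait,S:empty,W:wait | queues: N=0 E=2 S=0 W=2
Step 4 [EW]: N:wait,E:car4-GO,S:wait,W:car1-GO | queues: N=0 E=1 S=0 W=1
Step 5 [EW]: N:wait,E:car6-GO,S:wait,W:car5-GO | queues: N=0 E=0 S=0 W=0
Car 3 crosses at step 1

1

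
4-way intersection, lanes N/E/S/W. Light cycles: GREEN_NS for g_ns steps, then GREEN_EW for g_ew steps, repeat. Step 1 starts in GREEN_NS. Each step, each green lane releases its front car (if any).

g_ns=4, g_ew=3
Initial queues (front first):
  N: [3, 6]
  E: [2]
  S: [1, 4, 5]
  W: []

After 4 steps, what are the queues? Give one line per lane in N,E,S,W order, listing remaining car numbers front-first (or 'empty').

Step 1 [NS]: N:car3-GO,E:wait,S:car1-GO,W:wait | queues: N=1 E=1 S=2 W=0
Step 2 [NS]: N:car6-GO,E:wait,S:car4-GO,W:wait | queues: N=0 E=1 S=1 W=0
Step 3 [NS]: N:empty,E:wait,S:car5-GO,W:wait | queues: N=0 E=1 S=0 W=0
Step 4 [NS]: N:empty,E:wait,S:empty,W:wait | queues: N=0 E=1 S=0 W=0

N: empty
E: 2
S: empty
W: empty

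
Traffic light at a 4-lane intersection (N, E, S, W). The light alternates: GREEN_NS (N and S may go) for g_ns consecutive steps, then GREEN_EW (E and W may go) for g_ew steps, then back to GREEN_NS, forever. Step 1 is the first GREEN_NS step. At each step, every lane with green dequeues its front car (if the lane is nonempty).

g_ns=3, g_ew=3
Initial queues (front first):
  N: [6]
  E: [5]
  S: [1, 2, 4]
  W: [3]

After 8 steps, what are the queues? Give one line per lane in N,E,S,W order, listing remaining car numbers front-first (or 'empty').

Step 1 [NS]: N:car6-GO,E:wait,S:car1-GO,W:wait | queues: N=0 E=1 S=2 W=1
Step 2 [NS]: N:empty,E:wait,S:car2-GO,W:wait | queues: N=0 E=1 S=1 W=1
Step 3 [NS]: N:empty,E:wait,S:car4-GO,W:wait | queues: N=0 E=1 S=0 W=1
Step 4 [EW]: N:wait,E:car5-GO,S:wait,W:car3-GO | queues: N=0 E=0 S=0 W=0

N: empty
E: empty
S: empty
W: empty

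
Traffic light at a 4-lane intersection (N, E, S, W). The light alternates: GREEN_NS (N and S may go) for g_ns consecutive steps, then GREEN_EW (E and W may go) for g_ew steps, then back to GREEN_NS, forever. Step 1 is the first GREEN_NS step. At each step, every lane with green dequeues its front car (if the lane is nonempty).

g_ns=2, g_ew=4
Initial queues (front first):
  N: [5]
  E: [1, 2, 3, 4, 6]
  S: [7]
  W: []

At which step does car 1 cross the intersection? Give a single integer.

Step 1 [NS]: N:car5-GO,E:wait,S:car7-GO,W:wait | queues: N=0 E=5 S=0 W=0
Step 2 [NS]: N:empty,E:wait,S:empty,W:wait | queues: N=0 E=5 S=0 W=0
Step 3 [EW]: N:wait,E:car1-GO,S:wait,W:empty | queues: N=0 E=4 S=0 W=0
Step 4 [EW]: N:wait,E:car2-GO,S:wait,W:empty | queues: N=0 E=3 S=0 W=0
Step 5 [EW]: N:wait,E:car3-GO,S:wait,W:empty | queues: N=0 E=2 S=0 W=0
Step 6 [EW]: N:wait,E:car4-GO,S:wait,W:empty | queues: N=0 E=1 S=0 W=0
Step 7 [NS]: N:empty,E:wait,S:empty,W:wait | queues: N=0 E=1 S=0 W=0
Step 8 [NS]: N:empty,E:wait,S:empty,W:wait | queues: N=0 E=1 S=0 W=0
Step 9 [EW]: N:wait,E:car6-GO,S:wait,W:empty | queues: N=0 E=0 S=0 W=0
Car 1 crosses at step 3

3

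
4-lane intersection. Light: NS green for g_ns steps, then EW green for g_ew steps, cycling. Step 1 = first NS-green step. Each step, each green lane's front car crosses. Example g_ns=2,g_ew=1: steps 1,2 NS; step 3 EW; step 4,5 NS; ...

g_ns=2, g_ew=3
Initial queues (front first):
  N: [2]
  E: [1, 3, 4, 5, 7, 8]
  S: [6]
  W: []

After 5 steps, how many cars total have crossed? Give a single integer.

Step 1 [NS]: N:car2-GO,E:wait,S:car6-GO,W:wait | queues: N=0 E=6 S=0 W=0
Step 2 [NS]: N:empty,E:wait,S:empty,W:wait | queues: N=0 E=6 S=0 W=0
Step 3 [EW]: N:wait,E:car1-GO,S:wait,W:empty | queues: N=0 E=5 S=0 W=0
Step 4 [EW]: N:wait,E:car3-GO,S:wait,W:empty | queues: N=0 E=4 S=0 W=0
Step 5 [EW]: N:wait,E:car4-GO,S:wait,W:empty | queues: N=0 E=3 S=0 W=0
Cars crossed by step 5: 5

Answer: 5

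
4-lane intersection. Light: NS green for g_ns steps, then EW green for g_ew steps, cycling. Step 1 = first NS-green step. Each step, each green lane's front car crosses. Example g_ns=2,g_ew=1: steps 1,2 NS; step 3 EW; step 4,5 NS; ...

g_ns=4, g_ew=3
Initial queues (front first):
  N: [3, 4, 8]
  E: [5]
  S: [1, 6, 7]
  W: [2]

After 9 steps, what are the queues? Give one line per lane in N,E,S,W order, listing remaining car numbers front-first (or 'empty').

Step 1 [NS]: N:car3-GO,E:wait,S:car1-GO,W:wait | queues: N=2 E=1 S=2 W=1
Step 2 [NS]: N:car4-GO,E:wait,S:car6-GO,W:wait | queues: N=1 E=1 S=1 W=1
Step 3 [NS]: N:car8-GO,E:wait,S:car7-GO,W:wait | queues: N=0 E=1 S=0 W=1
Step 4 [NS]: N:empty,E:wait,S:empty,W:wait | queues: N=0 E=1 S=0 W=1
Step 5 [EW]: N:wait,E:car5-GO,S:wait,W:car2-GO | queues: N=0 E=0 S=0 W=0

N: empty
E: empty
S: empty
W: empty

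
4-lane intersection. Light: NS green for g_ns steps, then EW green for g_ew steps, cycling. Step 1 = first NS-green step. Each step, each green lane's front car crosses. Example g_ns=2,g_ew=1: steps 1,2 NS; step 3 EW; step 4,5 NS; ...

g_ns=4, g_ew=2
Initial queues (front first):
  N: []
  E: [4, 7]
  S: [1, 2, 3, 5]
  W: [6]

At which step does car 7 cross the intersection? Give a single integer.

Step 1 [NS]: N:empty,E:wait,S:car1-GO,W:wait | queues: N=0 E=2 S=3 W=1
Step 2 [NS]: N:empty,E:wait,S:car2-GO,W:wait | queues: N=0 E=2 S=2 W=1
Step 3 [NS]: N:empty,E:wait,S:car3-GO,W:wait | queues: N=0 E=2 S=1 W=1
Step 4 [NS]: N:empty,E:wait,S:car5-GO,W:wait | queues: N=0 E=2 S=0 W=1
Step 5 [EW]: N:wait,E:car4-GO,S:wait,W:car6-GO | queues: N=0 E=1 S=0 W=0
Step 6 [EW]: N:wait,E:car7-GO,S:wait,W:empty | queues: N=0 E=0 S=0 W=0
Car 7 crosses at step 6

6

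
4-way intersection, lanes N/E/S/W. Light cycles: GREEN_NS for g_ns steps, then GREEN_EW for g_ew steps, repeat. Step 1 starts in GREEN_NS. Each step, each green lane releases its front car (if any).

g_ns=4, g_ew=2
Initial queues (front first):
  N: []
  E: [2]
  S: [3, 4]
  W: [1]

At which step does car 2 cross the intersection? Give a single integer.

Step 1 [NS]: N:empty,E:wait,S:car3-GO,W:wait | queues: N=0 E=1 S=1 W=1
Step 2 [NS]: N:empty,E:wait,S:car4-GO,W:wait | queues: N=0 E=1 S=0 W=1
Step 3 [NS]: N:empty,E:wait,S:empty,W:wait | queues: N=0 E=1 S=0 W=1
Step 4 [NS]: N:empty,E:wait,S:empty,W:wait | queues: N=0 E=1 S=0 W=1
Step 5 [EW]: N:wait,E:car2-GO,S:wait,W:car1-GO | queues: N=0 E=0 S=0 W=0
Car 2 crosses at step 5

5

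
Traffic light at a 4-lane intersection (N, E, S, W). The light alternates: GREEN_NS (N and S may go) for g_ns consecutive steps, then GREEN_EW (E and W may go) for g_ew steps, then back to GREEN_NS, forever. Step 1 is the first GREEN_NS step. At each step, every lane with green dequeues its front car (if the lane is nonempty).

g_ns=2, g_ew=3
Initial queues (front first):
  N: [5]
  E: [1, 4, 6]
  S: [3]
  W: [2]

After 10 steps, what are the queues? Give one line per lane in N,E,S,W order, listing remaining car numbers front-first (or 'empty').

Step 1 [NS]: N:car5-GO,E:wait,S:car3-GO,W:wait | queues: N=0 E=3 S=0 W=1
Step 2 [NS]: N:empty,E:wait,S:empty,W:wait | queues: N=0 E=3 S=0 W=1
Step 3 [EW]: N:wait,E:car1-GO,S:wait,W:car2-GO | queues: N=0 E=2 S=0 W=0
Step 4 [EW]: N:wait,E:car4-GO,S:wait,W:empty | queues: N=0 E=1 S=0 W=0
Step 5 [EW]: N:wait,E:car6-GO,S:wait,W:empty | queues: N=0 E=0 S=0 W=0

N: empty
E: empty
S: empty
W: empty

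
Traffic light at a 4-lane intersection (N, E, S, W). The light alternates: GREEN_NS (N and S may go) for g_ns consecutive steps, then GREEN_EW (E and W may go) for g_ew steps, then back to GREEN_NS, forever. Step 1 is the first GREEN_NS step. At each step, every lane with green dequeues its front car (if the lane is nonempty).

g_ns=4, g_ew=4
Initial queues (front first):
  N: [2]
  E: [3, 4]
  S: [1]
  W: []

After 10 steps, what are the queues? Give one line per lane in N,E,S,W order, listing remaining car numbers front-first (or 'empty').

Step 1 [NS]: N:car2-GO,E:wait,S:car1-GO,W:wait | queues: N=0 E=2 S=0 W=0
Step 2 [NS]: N:empty,E:wait,S:empty,W:wait | queues: N=0 E=2 S=0 W=0
Step 3 [NS]: N:empty,E:wait,S:empty,W:wait | queues: N=0 E=2 S=0 W=0
Step 4 [NS]: N:empty,E:wait,S:empty,W:wait | queues: N=0 E=2 S=0 W=0
Step 5 [EW]: N:wait,E:car3-GO,S:wait,W:empty | queues: N=0 E=1 S=0 W=0
Step 6 [EW]: N:wait,E:car4-GO,S:wait,W:empty | queues: N=0 E=0 S=0 W=0

N: empty
E: empty
S: empty
W: empty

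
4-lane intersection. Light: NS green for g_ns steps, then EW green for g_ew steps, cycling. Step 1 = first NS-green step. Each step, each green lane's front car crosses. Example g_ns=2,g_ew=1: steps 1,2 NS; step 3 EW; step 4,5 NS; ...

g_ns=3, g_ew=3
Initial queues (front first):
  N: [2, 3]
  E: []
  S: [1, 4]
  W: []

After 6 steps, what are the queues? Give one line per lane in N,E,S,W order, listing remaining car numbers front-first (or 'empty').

Step 1 [NS]: N:car2-GO,E:wait,S:car1-GO,W:wait | queues: N=1 E=0 S=1 W=0
Step 2 [NS]: N:car3-GO,E:wait,S:car4-GO,W:wait | queues: N=0 E=0 S=0 W=0

N: empty
E: empty
S: empty
W: empty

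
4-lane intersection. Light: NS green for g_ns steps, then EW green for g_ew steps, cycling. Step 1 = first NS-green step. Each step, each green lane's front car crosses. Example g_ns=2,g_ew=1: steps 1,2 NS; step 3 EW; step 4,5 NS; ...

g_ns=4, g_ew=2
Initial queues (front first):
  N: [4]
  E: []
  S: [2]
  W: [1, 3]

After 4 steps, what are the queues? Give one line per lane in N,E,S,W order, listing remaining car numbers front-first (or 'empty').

Step 1 [NS]: N:car4-GO,E:wait,S:car2-GO,W:wait | queues: N=0 E=0 S=0 W=2
Step 2 [NS]: N:empty,E:wait,S:empty,W:wait | queues: N=0 E=0 S=0 W=2
Step 3 [NS]: N:empty,E:wait,S:empty,W:wait | queues: N=0 E=0 S=0 W=2
Step 4 [NS]: N:empty,E:wait,S:empty,W:wait | queues: N=0 E=0 S=0 W=2

N: empty
E: empty
S: empty
W: 1 3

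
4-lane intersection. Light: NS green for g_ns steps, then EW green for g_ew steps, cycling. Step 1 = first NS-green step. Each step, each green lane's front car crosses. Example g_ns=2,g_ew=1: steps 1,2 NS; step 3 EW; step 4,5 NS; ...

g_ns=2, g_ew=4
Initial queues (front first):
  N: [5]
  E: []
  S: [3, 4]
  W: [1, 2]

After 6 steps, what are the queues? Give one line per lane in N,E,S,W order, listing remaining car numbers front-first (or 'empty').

Step 1 [NS]: N:car5-GO,E:wait,S:car3-GO,W:wait | queues: N=0 E=0 S=1 W=2
Step 2 [NS]: N:empty,E:wait,S:car4-GO,W:wait | queues: N=0 E=0 S=0 W=2
Step 3 [EW]: N:wait,E:empty,S:wait,W:car1-GO | queues: N=0 E=0 S=0 W=1
Step 4 [EW]: N:wait,E:empty,S:wait,W:car2-GO | queues: N=0 E=0 S=0 W=0

N: empty
E: empty
S: empty
W: empty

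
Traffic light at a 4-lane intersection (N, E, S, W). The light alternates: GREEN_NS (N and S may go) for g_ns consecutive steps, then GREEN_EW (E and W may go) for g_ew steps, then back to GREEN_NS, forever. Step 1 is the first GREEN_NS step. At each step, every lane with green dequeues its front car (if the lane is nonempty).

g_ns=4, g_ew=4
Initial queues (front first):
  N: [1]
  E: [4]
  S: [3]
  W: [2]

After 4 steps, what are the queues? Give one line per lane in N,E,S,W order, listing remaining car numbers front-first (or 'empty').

Step 1 [NS]: N:car1-GO,E:wait,S:car3-GO,W:wait | queues: N=0 E=1 S=0 W=1
Step 2 [NS]: N:empty,E:wait,S:empty,W:wait | queues: N=0 E=1 S=0 W=1
Step 3 [NS]: N:empty,E:wait,S:empty,W:wait | queues: N=0 E=1 S=0 W=1
Step 4 [NS]: N:empty,E:wait,S:empty,W:wait | queues: N=0 E=1 S=0 W=1

N: empty
E: 4
S: empty
W: 2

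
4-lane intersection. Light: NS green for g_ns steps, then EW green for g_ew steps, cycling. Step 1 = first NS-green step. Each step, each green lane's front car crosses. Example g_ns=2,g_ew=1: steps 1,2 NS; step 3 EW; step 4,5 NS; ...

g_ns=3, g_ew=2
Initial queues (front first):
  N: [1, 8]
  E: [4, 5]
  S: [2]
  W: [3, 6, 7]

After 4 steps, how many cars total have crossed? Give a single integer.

Answer: 5

Derivation:
Step 1 [NS]: N:car1-GO,E:wait,S:car2-GO,W:wait | queues: N=1 E=2 S=0 W=3
Step 2 [NS]: N:car8-GO,E:wait,S:empty,W:wait | queues: N=0 E=2 S=0 W=3
Step 3 [NS]: N:empty,E:wait,S:empty,W:wait | queues: N=0 E=2 S=0 W=3
Step 4 [EW]: N:wait,E:car4-GO,S:wait,W:car3-GO | queues: N=0 E=1 S=0 W=2
Cars crossed by step 4: 5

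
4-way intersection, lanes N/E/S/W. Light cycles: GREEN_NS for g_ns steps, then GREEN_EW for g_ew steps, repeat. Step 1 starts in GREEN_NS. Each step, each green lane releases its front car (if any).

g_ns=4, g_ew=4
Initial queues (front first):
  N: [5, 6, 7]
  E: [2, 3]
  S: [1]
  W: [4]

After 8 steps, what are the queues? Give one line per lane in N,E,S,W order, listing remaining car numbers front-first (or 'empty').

Step 1 [NS]: N:car5-GO,E:wait,S:car1-GO,W:wait | queues: N=2 E=2 S=0 W=1
Step 2 [NS]: N:car6-GO,E:wait,S:empty,W:wait | queues: N=1 E=2 S=0 W=1
Step 3 [NS]: N:car7-GO,E:wait,S:empty,W:wait | queues: N=0 E=2 S=0 W=1
Step 4 [NS]: N:empty,E:wait,S:empty,W:wait | queues: N=0 E=2 S=0 W=1
Step 5 [EW]: N:wait,E:car2-GO,S:wait,W:car4-GO | queues: N=0 E=1 S=0 W=0
Step 6 [EW]: N:wait,E:car3-GO,S:wait,W:empty | queues: N=0 E=0 S=0 W=0

N: empty
E: empty
S: empty
W: empty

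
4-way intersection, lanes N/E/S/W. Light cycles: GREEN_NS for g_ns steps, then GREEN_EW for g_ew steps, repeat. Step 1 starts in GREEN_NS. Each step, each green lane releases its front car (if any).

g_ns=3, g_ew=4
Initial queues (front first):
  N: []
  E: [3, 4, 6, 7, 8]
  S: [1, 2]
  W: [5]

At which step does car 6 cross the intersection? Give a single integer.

Step 1 [NS]: N:empty,E:wait,S:car1-GO,W:wait | queues: N=0 E=5 S=1 W=1
Step 2 [NS]: N:empty,E:wait,S:car2-GO,W:wait | queues: N=0 E=5 S=0 W=1
Step 3 [NS]: N:empty,E:wait,S:empty,W:wait | queues: N=0 E=5 S=0 W=1
Step 4 [EW]: N:wait,E:car3-GO,S:wait,W:car5-GO | queues: N=0 E=4 S=0 W=0
Step 5 [EW]: N:wait,E:car4-GO,S:wait,W:empty | queues: N=0 E=3 S=0 W=0
Step 6 [EW]: N:wait,E:car6-GO,S:wait,W:empty | queues: N=0 E=2 S=0 W=0
Step 7 [EW]: N:wait,E:car7-GO,S:wait,W:empty | queues: N=0 E=1 S=0 W=0
Step 8 [NS]: N:empty,E:wait,S:empty,W:wait | queues: N=0 E=1 S=0 W=0
Step 9 [NS]: N:empty,E:wait,S:empty,W:wait | queues: N=0 E=1 S=0 W=0
Step 10 [NS]: N:empty,E:wait,S:empty,W:wait | queues: N=0 E=1 S=0 W=0
Step 11 [EW]: N:wait,E:car8-GO,S:wait,W:empty | queues: N=0 E=0 S=0 W=0
Car 6 crosses at step 6

6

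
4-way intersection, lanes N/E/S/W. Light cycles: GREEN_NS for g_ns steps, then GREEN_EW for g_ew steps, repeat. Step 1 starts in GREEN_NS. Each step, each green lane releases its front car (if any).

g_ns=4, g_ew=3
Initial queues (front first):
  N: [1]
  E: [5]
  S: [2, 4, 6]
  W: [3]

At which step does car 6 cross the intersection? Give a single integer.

Step 1 [NS]: N:car1-GO,E:wait,S:car2-GO,W:wait | queues: N=0 E=1 S=2 W=1
Step 2 [NS]: N:empty,E:wait,S:car4-GO,W:wait | queues: N=0 E=1 S=1 W=1
Step 3 [NS]: N:empty,E:wait,S:car6-GO,W:wait | queues: N=0 E=1 S=0 W=1
Step 4 [NS]: N:empty,E:wait,S:empty,W:wait | queues: N=0 E=1 S=0 W=1
Step 5 [EW]: N:wait,E:car5-GO,S:wait,W:car3-GO | queues: N=0 E=0 S=0 W=0
Car 6 crosses at step 3

3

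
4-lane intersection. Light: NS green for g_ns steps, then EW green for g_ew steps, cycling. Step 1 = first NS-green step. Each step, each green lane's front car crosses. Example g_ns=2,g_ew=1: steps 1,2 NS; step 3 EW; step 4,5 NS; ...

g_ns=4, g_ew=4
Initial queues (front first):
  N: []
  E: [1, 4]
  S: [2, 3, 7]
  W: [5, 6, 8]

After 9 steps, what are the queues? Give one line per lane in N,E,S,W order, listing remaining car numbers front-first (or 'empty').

Step 1 [NS]: N:empty,E:wait,S:car2-GO,W:wait | queues: N=0 E=2 S=2 W=3
Step 2 [NS]: N:empty,E:wait,S:car3-GO,W:wait | queues: N=0 E=2 S=1 W=3
Step 3 [NS]: N:empty,E:wait,S:car7-GO,W:wait | queues: N=0 E=2 S=0 W=3
Step 4 [NS]: N:empty,E:wait,S:empty,W:wait | queues: N=0 E=2 S=0 W=3
Step 5 [EW]: N:wait,E:car1-GO,S:wait,W:car5-GO | queues: N=0 E=1 S=0 W=2
Step 6 [EW]: N:wait,E:car4-GO,S:wait,W:car6-GO | queues: N=0 E=0 S=0 W=1
Step 7 [EW]: N:wait,E:empty,S:wait,W:car8-GO | queues: N=0 E=0 S=0 W=0

N: empty
E: empty
S: empty
W: empty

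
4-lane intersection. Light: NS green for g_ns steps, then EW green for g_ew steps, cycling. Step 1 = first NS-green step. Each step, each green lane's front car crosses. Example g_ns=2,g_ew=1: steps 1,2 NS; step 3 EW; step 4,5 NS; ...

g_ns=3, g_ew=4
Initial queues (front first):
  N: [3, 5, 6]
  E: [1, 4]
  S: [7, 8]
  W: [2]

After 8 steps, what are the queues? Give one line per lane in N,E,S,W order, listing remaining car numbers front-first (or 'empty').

Step 1 [NS]: N:car3-GO,E:wait,S:car7-GO,W:wait | queues: N=2 E=2 S=1 W=1
Step 2 [NS]: N:car5-GO,E:wait,S:car8-GO,W:wait | queues: N=1 E=2 S=0 W=1
Step 3 [NS]: N:car6-GO,E:wait,S:empty,W:wait | queues: N=0 E=2 S=0 W=1
Step 4 [EW]: N:wait,E:car1-GO,S:wait,W:car2-GO | queues: N=0 E=1 S=0 W=0
Step 5 [EW]: N:wait,E:car4-GO,S:wait,W:empty | queues: N=0 E=0 S=0 W=0

N: empty
E: empty
S: empty
W: empty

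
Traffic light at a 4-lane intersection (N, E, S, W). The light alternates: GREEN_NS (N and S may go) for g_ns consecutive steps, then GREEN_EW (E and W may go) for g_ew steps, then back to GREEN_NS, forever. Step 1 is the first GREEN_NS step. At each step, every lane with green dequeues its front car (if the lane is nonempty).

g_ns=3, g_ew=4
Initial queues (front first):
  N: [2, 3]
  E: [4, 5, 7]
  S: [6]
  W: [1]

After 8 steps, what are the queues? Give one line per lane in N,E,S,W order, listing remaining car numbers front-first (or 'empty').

Step 1 [NS]: N:car2-GO,E:wait,S:car6-GO,W:wait | queues: N=1 E=3 S=0 W=1
Step 2 [NS]: N:car3-GO,E:wait,S:empty,W:wait | queues: N=0 E=3 S=0 W=1
Step 3 [NS]: N:empty,E:wait,S:empty,W:wait | queues: N=0 E=3 S=0 W=1
Step 4 [EW]: N:wait,E:car4-GO,S:wait,W:car1-GO | queues: N=0 E=2 S=0 W=0
Step 5 [EW]: N:wait,E:car5-GO,S:wait,W:empty | queues: N=0 E=1 S=0 W=0
Step 6 [EW]: N:wait,E:car7-GO,S:wait,W:empty | queues: N=0 E=0 S=0 W=0

N: empty
E: empty
S: empty
W: empty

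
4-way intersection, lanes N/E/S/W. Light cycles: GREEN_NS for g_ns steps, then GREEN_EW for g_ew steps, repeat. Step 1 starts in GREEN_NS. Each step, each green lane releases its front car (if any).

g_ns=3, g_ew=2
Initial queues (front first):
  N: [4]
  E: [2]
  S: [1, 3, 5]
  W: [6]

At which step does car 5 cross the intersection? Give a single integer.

Step 1 [NS]: N:car4-GO,E:wait,S:car1-GO,W:wait | queues: N=0 E=1 S=2 W=1
Step 2 [NS]: N:empty,E:wait,S:car3-GO,W:wait | queues: N=0 E=1 S=1 W=1
Step 3 [NS]: N:empty,E:wait,S:car5-GO,W:wait | queues: N=0 E=1 S=0 W=1
Step 4 [EW]: N:wait,E:car2-GO,S:wait,W:car6-GO | queues: N=0 E=0 S=0 W=0
Car 5 crosses at step 3

3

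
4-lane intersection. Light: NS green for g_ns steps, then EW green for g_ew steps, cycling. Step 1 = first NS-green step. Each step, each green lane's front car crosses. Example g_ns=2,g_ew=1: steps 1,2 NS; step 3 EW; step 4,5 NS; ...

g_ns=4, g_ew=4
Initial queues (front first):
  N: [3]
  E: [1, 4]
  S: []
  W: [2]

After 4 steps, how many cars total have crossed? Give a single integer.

Answer: 1

Derivation:
Step 1 [NS]: N:car3-GO,E:wait,S:empty,W:wait | queues: N=0 E=2 S=0 W=1
Step 2 [NS]: N:empty,E:wait,S:empty,W:wait | queues: N=0 E=2 S=0 W=1
Step 3 [NS]: N:empty,E:wait,S:empty,W:wait | queues: N=0 E=2 S=0 W=1
Step 4 [NS]: N:empty,E:wait,S:empty,W:wait | queues: N=0 E=2 S=0 W=1
Cars crossed by step 4: 1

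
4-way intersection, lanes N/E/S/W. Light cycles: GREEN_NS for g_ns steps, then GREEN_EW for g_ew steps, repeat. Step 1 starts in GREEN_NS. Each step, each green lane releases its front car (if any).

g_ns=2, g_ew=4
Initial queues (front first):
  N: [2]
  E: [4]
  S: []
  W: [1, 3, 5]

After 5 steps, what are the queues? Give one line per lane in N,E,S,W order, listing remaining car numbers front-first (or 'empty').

Step 1 [NS]: N:car2-GO,E:wait,S:empty,W:wait | queues: N=0 E=1 S=0 W=3
Step 2 [NS]: N:empty,E:wait,S:empty,W:wait | queues: N=0 E=1 S=0 W=3
Step 3 [EW]: N:wait,E:car4-GO,S:wait,W:car1-GO | queues: N=0 E=0 S=0 W=2
Step 4 [EW]: N:wait,E:empty,S:wait,W:car3-GO | queues: N=0 E=0 S=0 W=1
Step 5 [EW]: N:wait,E:empty,S:wait,W:car5-GO | queues: N=0 E=0 S=0 W=0

N: empty
E: empty
S: empty
W: empty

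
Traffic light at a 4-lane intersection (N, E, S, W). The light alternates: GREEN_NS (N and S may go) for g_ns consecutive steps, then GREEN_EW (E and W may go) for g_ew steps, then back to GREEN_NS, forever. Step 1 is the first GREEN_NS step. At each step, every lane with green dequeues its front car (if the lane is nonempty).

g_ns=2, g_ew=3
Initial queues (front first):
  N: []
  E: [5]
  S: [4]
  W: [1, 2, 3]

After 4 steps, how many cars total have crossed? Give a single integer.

Answer: 4

Derivation:
Step 1 [NS]: N:empty,E:wait,S:car4-GO,W:wait | queues: N=0 E=1 S=0 W=3
Step 2 [NS]: N:empty,E:wait,S:empty,W:wait | queues: N=0 E=1 S=0 W=3
Step 3 [EW]: N:wait,E:car5-GO,S:wait,W:car1-GO | queues: N=0 E=0 S=0 W=2
Step 4 [EW]: N:wait,E:empty,S:wait,W:car2-GO | queues: N=0 E=0 S=0 W=1
Cars crossed by step 4: 4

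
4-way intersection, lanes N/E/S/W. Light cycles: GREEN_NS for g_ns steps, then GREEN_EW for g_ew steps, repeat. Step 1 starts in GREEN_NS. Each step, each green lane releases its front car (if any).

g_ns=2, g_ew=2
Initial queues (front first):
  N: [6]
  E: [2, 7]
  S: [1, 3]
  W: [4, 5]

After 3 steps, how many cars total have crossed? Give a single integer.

Step 1 [NS]: N:car6-GO,E:wait,S:car1-GO,W:wait | queues: N=0 E=2 S=1 W=2
Step 2 [NS]: N:empty,E:wait,S:car3-GO,W:wait | queues: N=0 E=2 S=0 W=2
Step 3 [EW]: N:wait,E:car2-GO,S:wait,W:car4-GO | queues: N=0 E=1 S=0 W=1
Cars crossed by step 3: 5

Answer: 5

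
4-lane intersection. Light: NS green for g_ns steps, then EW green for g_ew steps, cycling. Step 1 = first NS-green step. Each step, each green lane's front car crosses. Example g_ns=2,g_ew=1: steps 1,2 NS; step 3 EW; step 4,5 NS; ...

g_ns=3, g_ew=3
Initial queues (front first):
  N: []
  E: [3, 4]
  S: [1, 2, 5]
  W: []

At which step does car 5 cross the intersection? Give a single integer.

Step 1 [NS]: N:empty,E:wait,S:car1-GO,W:wait | queues: N=0 E=2 S=2 W=0
Step 2 [NS]: N:empty,E:wait,S:car2-GO,W:wait | queues: N=0 E=2 S=1 W=0
Step 3 [NS]: N:empty,E:wait,S:car5-GO,W:wait | queues: N=0 E=2 S=0 W=0
Step 4 [EW]: N:wait,E:car3-GO,S:wait,W:empty | queues: N=0 E=1 S=0 W=0
Step 5 [EW]: N:wait,E:car4-GO,S:wait,W:empty | queues: N=0 E=0 S=0 W=0
Car 5 crosses at step 3

3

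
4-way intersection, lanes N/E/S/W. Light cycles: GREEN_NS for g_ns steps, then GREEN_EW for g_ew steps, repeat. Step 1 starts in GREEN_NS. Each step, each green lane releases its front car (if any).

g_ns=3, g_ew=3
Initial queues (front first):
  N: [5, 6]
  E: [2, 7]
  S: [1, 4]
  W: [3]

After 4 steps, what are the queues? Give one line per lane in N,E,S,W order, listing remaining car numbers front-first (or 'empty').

Step 1 [NS]: N:car5-GO,E:wait,S:car1-GO,W:wait | queues: N=1 E=2 S=1 W=1
Step 2 [NS]: N:car6-GO,E:wait,S:car4-GO,W:wait | queues: N=0 E=2 S=0 W=1
Step 3 [NS]: N:empty,E:wait,S:empty,W:wait | queues: N=0 E=2 S=0 W=1
Step 4 [EW]: N:wait,E:car2-GO,S:wait,W:car3-GO | queues: N=0 E=1 S=0 W=0

N: empty
E: 7
S: empty
W: empty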